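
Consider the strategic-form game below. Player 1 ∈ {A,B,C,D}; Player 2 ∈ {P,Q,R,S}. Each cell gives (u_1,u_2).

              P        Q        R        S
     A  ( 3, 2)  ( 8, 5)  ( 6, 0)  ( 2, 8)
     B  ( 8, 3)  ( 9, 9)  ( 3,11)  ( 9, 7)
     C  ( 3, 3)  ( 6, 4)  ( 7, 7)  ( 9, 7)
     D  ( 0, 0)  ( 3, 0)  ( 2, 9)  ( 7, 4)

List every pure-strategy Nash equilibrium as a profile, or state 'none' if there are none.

(A,P): not NE [P1→B gives 8>3; P2→S gives 8>2]
(A,Q): not NE [P1→B gives 9>8; P2→S gives 8>5]
(A,R): not NE [P1→C gives 7>6; P2→S gives 8>0]
(A,S): not NE [P1→C gives 9>2]
(B,P): not NE [P2→R gives 11>3]
(B,Q): not NE [P2→R gives 11>9]
(B,R): not NE [P1→C gives 7>3]
(B,S): not NE [P2→R gives 11>7]
(C,P): not NE [P1→B gives 8>3; P2→S gives 7>3]
(C,Q): not NE [P1→B gives 9>6; P2→S gives 7>4]
(C,R): NE
(C,S): NE
(D,P): not NE [P1→B gives 8>0; P2→R gives 9>0]
(D,Q): not NE [P1→B gives 9>3; P2→R gives 9>0]
(D,R): not NE [P1→C gives 7>2]
(D,S): not NE [P1→C gives 9>7; P2→R gives 9>4]

PSNE = {(C,R), (C,S)}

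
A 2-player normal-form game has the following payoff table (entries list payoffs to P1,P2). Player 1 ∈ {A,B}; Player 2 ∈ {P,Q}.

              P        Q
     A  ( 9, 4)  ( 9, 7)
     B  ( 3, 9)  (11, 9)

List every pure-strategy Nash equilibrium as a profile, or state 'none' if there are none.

Nash profiles: (B,Q)

(A,P): not NE [P2→Q gives 7>4]
(A,Q): not NE [P1→B gives 11>9]
(B,P): not NE [P1→A gives 9>3]
(B,Q): NE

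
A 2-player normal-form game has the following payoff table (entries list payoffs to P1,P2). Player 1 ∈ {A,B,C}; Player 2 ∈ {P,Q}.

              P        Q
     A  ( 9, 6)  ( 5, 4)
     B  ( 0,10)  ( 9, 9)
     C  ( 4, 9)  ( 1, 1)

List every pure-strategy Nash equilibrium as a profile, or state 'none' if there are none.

PSNE = {(A,P)}

(A,P): NE
(A,Q): not NE [P1→B gives 9>5; P2→P gives 6>4]
(B,P): not NE [P1→A gives 9>0]
(B,Q): not NE [P2→P gives 10>9]
(C,P): not NE [P1→A gives 9>4]
(C,Q): not NE [P1→B gives 9>1; P2→P gives 9>1]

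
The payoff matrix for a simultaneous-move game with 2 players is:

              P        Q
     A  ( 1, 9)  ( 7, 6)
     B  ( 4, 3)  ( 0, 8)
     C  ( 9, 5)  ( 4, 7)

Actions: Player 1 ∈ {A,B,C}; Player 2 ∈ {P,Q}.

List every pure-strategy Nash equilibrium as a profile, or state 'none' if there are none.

No pure NE.

(A,P): not NE [P1→C gives 9>1]
(A,Q): not NE [P2→P gives 9>6]
(B,P): not NE [P1→C gives 9>4; P2→Q gives 8>3]
(B,Q): not NE [P1→A gives 7>0]
(C,P): not NE [P2→Q gives 7>5]
(C,Q): not NE [P1→A gives 7>4]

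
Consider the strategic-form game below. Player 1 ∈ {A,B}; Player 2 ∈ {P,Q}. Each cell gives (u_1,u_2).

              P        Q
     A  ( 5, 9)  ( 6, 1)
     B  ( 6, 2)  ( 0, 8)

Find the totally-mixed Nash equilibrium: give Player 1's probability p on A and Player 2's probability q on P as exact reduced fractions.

P1 indiff ⇒ q·5+(1-q)·6 = q·6+(1-q)·0 ⇒ q(-1) = (1-q)(-6) ⇒ q = 6/7
P2 indiff ⇒ p·9+(1-p)·2 = p·1+(1-p)·8 ⇒ p(8) = (1-p)(6) ⇒ p = 3/7

P1 mixes 3/7 on A; P2 mixes 6/7 on P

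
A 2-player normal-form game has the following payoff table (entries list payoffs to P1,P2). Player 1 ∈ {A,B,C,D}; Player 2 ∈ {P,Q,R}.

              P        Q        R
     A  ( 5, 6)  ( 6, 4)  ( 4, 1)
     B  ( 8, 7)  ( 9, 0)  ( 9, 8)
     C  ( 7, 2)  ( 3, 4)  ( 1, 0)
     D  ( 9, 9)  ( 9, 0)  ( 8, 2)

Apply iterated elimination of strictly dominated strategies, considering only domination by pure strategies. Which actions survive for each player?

P1 drop A (B beats it: P:8>5 Q:9>6 R:9>4)
P1 drop C (B beats it: P:8>7 Q:9>3 R:9>1)
P2 drop Q (P beats it: B:7>0 D:9>0)
P1→{B,D} P2→{P,R}

IESDS → P1:{B,D} P2:{P,R}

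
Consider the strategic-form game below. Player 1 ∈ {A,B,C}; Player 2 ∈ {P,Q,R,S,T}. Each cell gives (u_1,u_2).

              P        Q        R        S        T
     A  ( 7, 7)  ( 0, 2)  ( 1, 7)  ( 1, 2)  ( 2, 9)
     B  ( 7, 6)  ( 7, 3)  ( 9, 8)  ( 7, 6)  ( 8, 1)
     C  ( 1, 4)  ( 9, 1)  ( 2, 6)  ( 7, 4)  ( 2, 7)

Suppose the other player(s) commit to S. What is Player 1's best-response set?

u_1(A vs S) = 1
u_1(B vs S) = 7
u_1(C vs S) = 7
max payoff 7 at {B,C}

argmax u_1 = {B,C}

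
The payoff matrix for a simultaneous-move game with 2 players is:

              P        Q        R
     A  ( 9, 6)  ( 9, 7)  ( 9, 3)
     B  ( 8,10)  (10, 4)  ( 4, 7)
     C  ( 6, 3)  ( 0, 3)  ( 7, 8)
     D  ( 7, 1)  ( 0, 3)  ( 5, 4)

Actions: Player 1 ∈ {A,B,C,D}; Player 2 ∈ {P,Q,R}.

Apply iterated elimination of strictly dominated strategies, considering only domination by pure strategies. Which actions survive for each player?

Remaining: P1:{A,B} P2:{P,Q}

P1 drop C (A beats it: P:9>6 Q:9>0 R:9>7)
P1 drop D (A beats it: P:9>7 Q:9>0 R:9>5)
P2 drop R (P beats it: A:6>3 B:10>7)
P1→{A,B} P2→{P,Q}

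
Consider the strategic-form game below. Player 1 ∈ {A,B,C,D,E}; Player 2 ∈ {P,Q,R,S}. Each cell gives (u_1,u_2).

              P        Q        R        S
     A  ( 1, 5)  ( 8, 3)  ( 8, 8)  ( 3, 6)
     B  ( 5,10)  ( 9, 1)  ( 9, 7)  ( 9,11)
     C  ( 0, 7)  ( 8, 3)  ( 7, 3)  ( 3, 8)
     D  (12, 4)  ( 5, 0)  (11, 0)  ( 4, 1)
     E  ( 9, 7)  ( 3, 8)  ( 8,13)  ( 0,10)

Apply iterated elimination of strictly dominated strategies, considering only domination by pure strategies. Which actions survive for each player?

P1 drop A (B beats it: P:5>1 Q:9>8 R:9>8 S:9>3)
P1 drop C (B beats it: P:5>0 Q:9>8 R:9>7 S:9>3)
P1 drop E (D beats it: P:12>9 Q:5>3 R:11>8 S:4>0)
P2 drop Q (P beats it: B:10>1 D:4>0)
P2 drop R (P beats it: B:10>7 D:4>0)
P1→{B,D} P2→{P,S}

IESDS → P1:{B,D} P2:{P,S}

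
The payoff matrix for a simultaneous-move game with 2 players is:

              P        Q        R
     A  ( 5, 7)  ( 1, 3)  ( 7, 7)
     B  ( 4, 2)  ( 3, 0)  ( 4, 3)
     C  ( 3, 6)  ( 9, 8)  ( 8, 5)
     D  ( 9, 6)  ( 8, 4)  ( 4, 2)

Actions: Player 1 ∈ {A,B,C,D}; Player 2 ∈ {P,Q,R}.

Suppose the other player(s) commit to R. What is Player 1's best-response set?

u_1(A vs R) = 7
u_1(B vs R) = 4
u_1(C vs R) = 8
u_1(D vs R) = 4
max payoff 8 at {C}

argmax u_1 = {C}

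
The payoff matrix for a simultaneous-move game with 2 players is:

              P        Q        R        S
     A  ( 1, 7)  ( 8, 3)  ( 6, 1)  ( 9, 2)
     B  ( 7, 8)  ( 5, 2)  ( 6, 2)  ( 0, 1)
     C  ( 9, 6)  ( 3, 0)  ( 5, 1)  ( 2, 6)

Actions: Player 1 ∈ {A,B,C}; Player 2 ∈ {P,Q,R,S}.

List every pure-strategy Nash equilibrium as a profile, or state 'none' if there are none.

(A,P): not NE [P1→C gives 9>1]
(A,Q): not NE [P2→P gives 7>3]
(A,R): not NE [P2→P gives 7>1]
(A,S): not NE [P2→P gives 7>2]
(B,P): not NE [P1→C gives 9>7]
(B,Q): not NE [P1→A gives 8>5; P2→P gives 8>2]
(B,R): not NE [P2→P gives 8>2]
(B,S): not NE [P1→A gives 9>0; P2→P gives 8>1]
(C,P): NE
(C,Q): not NE [P1→A gives 8>3; P2→S gives 6>0]
(C,R): not NE [P1→B gives 6>5; P2→S gives 6>1]
(C,S): not NE [P1→A gives 9>2]

Nash profiles: (C,P)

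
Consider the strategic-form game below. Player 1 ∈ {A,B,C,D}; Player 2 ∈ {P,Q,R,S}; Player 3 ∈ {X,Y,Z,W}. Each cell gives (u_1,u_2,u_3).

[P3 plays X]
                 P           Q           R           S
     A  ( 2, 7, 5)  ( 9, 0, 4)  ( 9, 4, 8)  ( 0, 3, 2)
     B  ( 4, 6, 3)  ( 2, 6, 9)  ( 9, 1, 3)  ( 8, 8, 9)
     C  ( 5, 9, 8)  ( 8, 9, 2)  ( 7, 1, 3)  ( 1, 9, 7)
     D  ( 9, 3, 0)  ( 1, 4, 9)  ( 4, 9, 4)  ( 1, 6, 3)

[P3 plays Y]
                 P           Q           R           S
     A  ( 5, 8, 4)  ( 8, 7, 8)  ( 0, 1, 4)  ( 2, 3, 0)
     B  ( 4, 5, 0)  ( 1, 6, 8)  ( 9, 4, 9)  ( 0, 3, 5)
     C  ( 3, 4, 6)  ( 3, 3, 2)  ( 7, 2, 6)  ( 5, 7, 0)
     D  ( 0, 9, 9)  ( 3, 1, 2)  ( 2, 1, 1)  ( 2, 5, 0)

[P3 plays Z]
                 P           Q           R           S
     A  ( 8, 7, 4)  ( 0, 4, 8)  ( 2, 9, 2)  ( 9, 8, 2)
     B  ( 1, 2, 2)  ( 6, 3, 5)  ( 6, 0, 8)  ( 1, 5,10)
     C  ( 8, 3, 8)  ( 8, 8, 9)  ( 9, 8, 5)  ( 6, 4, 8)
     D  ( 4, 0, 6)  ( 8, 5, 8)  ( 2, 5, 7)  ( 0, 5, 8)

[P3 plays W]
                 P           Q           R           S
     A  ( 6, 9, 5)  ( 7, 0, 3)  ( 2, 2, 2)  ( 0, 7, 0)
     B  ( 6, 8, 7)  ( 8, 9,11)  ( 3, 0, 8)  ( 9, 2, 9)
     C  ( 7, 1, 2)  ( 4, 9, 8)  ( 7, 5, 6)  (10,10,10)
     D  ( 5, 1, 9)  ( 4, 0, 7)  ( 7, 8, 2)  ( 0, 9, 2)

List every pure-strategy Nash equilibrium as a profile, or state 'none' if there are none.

(A,P,X): not NE [P1→D gives 9>2]
(A,P,Y): not NE [P3→W gives 5>4]
(A,P,Z): not NE [P2→R gives 9>7; P3→W gives 5>4]
(A,P,W): not NE [P1→C gives 7>6]
(A,Q,X): not NE [P2→P gives 7>0; P3→Z gives 8>4]
(A,Q,Y): not NE [P2→P gives 8>7]
(A,Q,Z): not NE [P1→D gives 8>0; P2→R gives 9>4]
(A,Q,W): not NE [P1→B gives 8>7; P2→P gives 9>0; P3→Z gives 8>3]
(A,R,X): not NE [P2→P gives 7>4]
(A,R,Y): not NE [P1→B gives 9>0; P2→P gives 8>1; P3→X gives 8>4]
(A,R,Z): not NE [P1→C gives 9>2; P3→X gives 8>2]
(A,R,W): not NE [P1→D gives 7>2; P2→P gives 9>2; P3→X gives 8>2]
(A,S,X): not NE [P1→B gives 8>0; P2→P gives 7>3]
(A,S,Y): not NE [P1→C gives 5>2; P2→P gives 8>3; P3→Z gives 2>0]
(A,S,Z): not NE [P2→R gives 9>8]
(A,S,W): not NE [P1→C gives 10>0; P2→P gives 9>7; P3→Z gives 2>0]
(B,P,X): not NE [P1→D gives 9>4; P2→S gives 8>6; P3→W gives 7>3]
(B,P,Y): not NE [P1→A gives 5>4; P2→Q gives 6>5; P3→W gives 7>0]
(B,P,Z): not NE [P1→C gives 8>1; P2→S gives 5>2; P3→W gives 7>2]
(B,P,W): not NE [P1→C gives 7>6; P2→Q gives 9>8]
(B,Q,X): not NE [P1→A gives 9>2; P2→S gives 8>6; P3→W gives 11>9]
(B,Q,Y): not NE [P1→A gives 8>1; P3→W gives 11>8]
(B,Q,Z): not NE [P1→D gives 8>6; P2→S gives 5>3; P3→W gives 11>5]
(B,Q,W): NE
(B,R,X): not NE [P2→S gives 8>1; P3→Y gives 9>3]
(B,R,Y): not NE [P2→Q gives 6>4]
(B,R,Z): not NE [P1→C gives 9>6; P2→S gives 5>0; P3→Y gives 9>8]
(B,R,W): not NE [P1→D gives 7>3; P2→Q gives 9>0; P3→Y gives 9>8]
(B,S,X): not NE [P3→Z gives 10>9]
(B,S,Y): not NE [P1→C gives 5>0; P2→Q gives 6>3; P3→Z gives 10>5]
(B,S,Z): not NE [P1→A gives 9>1]
(B,S,W): not NE [P1→C gives 10>9; P2→Q gives 9>2; P3→Z gives 10>9]
(C,P,X): not NE [P1→D gives 9>5]
(C,P,Y): not NE [P1→A gives 5>3; P2→S gives 7>4; P3→Z gives 8>6]
(C,P,Z): not NE [P2→R gives 8>3]
(C,P,W): not NE [P2→S gives 10>1; P3→Z gives 8>2]
(C,Q,X): not NE [P1→A gives 9>8; P3→Z gives 9>2]
(C,Q,Y): not NE [P1→A gives 8>3; P2→S gives 7>3; P3→Z gives 9>2]
(C,Q,Z): NE
(C,Q,W): not NE [P1→B gives 8>4; P2→S gives 10>9; P3→Z gives 9>8]
(C,R,X): not NE [P1→B gives 9>7; P2→S gives 9>1; P3→W gives 6>3]
(C,R,Y): not NE [P1→B gives 9>7; P2→S gives 7>2]
(C,R,Z): not NE [P3→W gives 6>5]
(C,R,W): not NE [P2→S gives 10>5]
(C,S,X): not NE [P1→B gives 8>1; P3→W gives 10>7]
(C,S,Y): not NE [P3→W gives 10>0]
(C,S,Z): not NE [P1→A gives 9>6; P2→R gives 8>4; P3→W gives 10>8]
(C,S,W): NE
(D,P,X): not NE [P2→R gives 9>3; P3→W gives 9>0]
(D,P,Y): not NE [P1→A gives 5>0]
(D,P,Z): not NE [P1→C gives 8>4; P2→S gives 5>0; P3→W gives 9>6]
(D,P,W): not NE [P1→C gives 7>5; P2→S gives 9>1]
(D,Q,X): not NE [P1→A gives 9>1; P2→R gives 9>4]
(D,Q,Y): not NE [P1→A gives 8>3; P2→P gives 9>1; P3→X gives 9>2]
(D,Q,Z): not NE [P3→X gives 9>8]
(D,Q,W): not NE [P1→B gives 8>4; P2→S gives 9>0; P3→X gives 9>7]
(D,R,X): not NE [P1→B gives 9>4; P3→Z gives 7>4]
(D,R,Y): not NE [P1→B gives 9>2; P2→P gives 9>1; P3→Z gives 7>1]
(D,R,Z): not NE [P1→C gives 9>2]
(D,R,W): not NE [P2→S gives 9>8; P3→Z gives 7>2]
(D,S,X): not NE [P1→B gives 8>1; P2→R gives 9>6; P3→Z gives 8>3]
(D,S,Y): not NE [P1→C gives 5>2; P2→P gives 9>5; P3→Z gives 8>0]
(D,S,Z): not NE [P1→A gives 9>0]
(D,S,W): not NE [P1→C gives 10>0; P3→Z gives 8>2]

NE set: (B,Q,W), (C,Q,Z), (C,S,W)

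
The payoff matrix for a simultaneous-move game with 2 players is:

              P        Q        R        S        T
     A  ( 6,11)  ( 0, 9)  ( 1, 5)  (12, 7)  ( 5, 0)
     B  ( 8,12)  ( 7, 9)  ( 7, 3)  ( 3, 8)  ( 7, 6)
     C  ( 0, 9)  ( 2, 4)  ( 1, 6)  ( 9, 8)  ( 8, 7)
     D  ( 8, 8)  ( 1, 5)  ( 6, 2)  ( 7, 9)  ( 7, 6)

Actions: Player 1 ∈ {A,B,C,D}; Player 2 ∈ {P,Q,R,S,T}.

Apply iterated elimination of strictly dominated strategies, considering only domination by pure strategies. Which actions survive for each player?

P2 drop Q (P beats it: A:11>9 B:12>9 C:9>4 D:8>5)
P2 drop R (P beats it: A:11>5 B:12>3 C:9>6 D:8>2)
P2 drop T (P beats it: A:11>0 B:12>6 C:9>7 D:8>6)
P1 drop C (A beats it: P:6>0 S:12>9)
P1→{A,B,D} P2→{P,S}

IESDS → P1:{A,B,D} P2:{P,S}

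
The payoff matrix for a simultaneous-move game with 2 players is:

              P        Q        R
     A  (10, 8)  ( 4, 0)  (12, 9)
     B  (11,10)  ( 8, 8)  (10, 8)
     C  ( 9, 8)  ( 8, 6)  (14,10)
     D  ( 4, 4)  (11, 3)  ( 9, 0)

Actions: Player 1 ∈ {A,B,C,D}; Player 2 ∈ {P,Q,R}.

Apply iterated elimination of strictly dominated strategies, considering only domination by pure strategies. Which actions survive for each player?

Remaining: P1:{A,B,C} P2:{P,R}

P2 drop Q (P beats it: A:8>0 B:10>8 C:8>6 D:4>3)
P1 drop D (A beats it: P:10>4 R:12>9)
P1→{A,B,C} P2→{P,R}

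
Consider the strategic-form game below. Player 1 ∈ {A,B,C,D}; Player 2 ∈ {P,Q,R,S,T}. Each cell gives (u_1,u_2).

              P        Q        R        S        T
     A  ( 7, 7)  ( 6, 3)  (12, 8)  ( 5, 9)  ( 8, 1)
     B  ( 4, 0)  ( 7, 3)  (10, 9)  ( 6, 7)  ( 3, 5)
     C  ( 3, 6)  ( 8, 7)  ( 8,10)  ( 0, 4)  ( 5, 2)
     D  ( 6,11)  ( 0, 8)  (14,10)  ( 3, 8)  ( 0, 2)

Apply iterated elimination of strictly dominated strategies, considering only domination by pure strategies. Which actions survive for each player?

IESDS → P1:{A,B,D} P2:{P,R,S}

P2 drop Q (R beats it: A:8>3 B:9>3 C:10>7 D:10>8)
P1 drop C (A beats it: P:7>3 R:12>8 S:5>0 T:8>5)
P2 drop T (R beats it: A:8>1 B:9>5 D:10>2)
P1→{A,B,D} P2→{P,R,S}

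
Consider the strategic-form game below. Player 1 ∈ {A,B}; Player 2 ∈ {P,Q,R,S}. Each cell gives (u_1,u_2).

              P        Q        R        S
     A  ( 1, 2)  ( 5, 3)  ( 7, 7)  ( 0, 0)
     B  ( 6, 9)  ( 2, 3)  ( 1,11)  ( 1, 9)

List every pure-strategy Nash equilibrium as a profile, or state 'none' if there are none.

(A,P): not NE [P1→B gives 6>1; P2→R gives 7>2]
(A,Q): not NE [P2→R gives 7>3]
(A,R): NE
(A,S): not NE [P1→B gives 1>0; P2→R gives 7>0]
(B,P): not NE [P2→R gives 11>9]
(B,Q): not NE [P1→A gives 5>2; P2→R gives 11>3]
(B,R): not NE [P1→A gives 7>1]
(B,S): not NE [P2→R gives 11>9]

PSNE = {(A,R)}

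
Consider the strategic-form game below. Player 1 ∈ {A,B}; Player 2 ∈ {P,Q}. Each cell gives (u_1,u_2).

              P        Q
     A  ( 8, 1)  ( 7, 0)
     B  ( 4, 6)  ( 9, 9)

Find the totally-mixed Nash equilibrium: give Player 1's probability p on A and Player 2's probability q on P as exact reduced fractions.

P1 indiff ⇒ q·8+(1-q)·7 = q·4+(1-q)·9 ⇒ q(4) = (1-q)(2) ⇒ q = 1/3
P2 indiff ⇒ p·1+(1-p)·6 = p·0+(1-p)·9 ⇒ p(1) = (1-p)(3) ⇒ p = 3/4

(p,q) = (3/4, 1/3)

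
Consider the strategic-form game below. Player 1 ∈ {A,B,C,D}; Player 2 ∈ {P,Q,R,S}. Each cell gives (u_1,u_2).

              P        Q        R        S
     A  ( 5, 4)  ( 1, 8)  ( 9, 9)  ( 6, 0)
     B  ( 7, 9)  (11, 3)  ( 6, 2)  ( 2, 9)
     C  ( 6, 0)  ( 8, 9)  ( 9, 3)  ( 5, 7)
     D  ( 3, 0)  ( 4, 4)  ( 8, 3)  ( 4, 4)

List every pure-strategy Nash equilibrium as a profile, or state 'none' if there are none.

(A,P): not NE [P1→B gives 7>5; P2→R gives 9>4]
(A,Q): not NE [P1→B gives 11>1; P2→R gives 9>8]
(A,R): NE
(A,S): not NE [P2→R gives 9>0]
(B,P): NE
(B,Q): not NE [P2→S gives 9>3]
(B,R): not NE [P1→C gives 9>6; P2→S gives 9>2]
(B,S): not NE [P1→A gives 6>2]
(C,P): not NE [P1→B gives 7>6; P2→Q gives 9>0]
(C,Q): not NE [P1→B gives 11>8]
(C,R): not NE [P2→Q gives 9>3]
(C,S): not NE [P1→A gives 6>5; P2→Q gives 9>7]
(D,P): not NE [P1→B gives 7>3; P2→S gives 4>0]
(D,Q): not NE [P1→B gives 11>4]
(D,R): not NE [P1→C gives 9>8; P2→S gives 4>3]
(D,S): not NE [P1→A gives 6>4]

Nash profiles: (A,R), (B,P)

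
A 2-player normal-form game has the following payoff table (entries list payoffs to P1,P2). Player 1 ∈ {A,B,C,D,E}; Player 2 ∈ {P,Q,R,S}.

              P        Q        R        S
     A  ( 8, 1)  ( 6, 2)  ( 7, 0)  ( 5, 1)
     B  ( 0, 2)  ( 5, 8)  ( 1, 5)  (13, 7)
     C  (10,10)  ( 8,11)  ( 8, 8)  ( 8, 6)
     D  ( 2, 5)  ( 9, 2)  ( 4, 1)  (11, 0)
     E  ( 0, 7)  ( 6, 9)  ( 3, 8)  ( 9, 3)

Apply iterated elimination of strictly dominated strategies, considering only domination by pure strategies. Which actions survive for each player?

P1 drop A (C beats it: P:10>8 Q:8>6 R:8>7 S:8>5)
P1 drop E (D beats it: P:2>0 Q:9>6 R:4>3 S:11>9)
P2 drop R (Q beats it: B:8>5 C:11>8 D:2>1)
P2 drop S (Q beats it: B:8>7 C:11>6 D:2>0)
P1 drop B (C beats it: P:10>0 Q:8>5)
P1→{C,D} P2→{P,Q}

Remaining: P1:{C,D} P2:{P,Q}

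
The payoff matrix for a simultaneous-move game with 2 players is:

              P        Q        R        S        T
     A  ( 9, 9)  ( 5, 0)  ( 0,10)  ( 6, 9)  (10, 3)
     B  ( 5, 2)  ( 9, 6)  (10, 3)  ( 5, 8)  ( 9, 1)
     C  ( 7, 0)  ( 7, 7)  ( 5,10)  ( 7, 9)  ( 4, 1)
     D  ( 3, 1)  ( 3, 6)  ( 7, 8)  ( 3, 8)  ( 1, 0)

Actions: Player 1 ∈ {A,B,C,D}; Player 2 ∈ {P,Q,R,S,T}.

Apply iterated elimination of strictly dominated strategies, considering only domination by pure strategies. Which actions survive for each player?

IESDS → P1:{B,C} P2:{R,S}

P1 drop D (B beats it: P:5>3 Q:9>3 R:10>7 S:5>3 T:9>1)
P2 drop P (R beats it: A:10>9 B:3>2 C:10>0)
P2 drop Q (S beats it: A:9>0 B:8>6 C:9>7)
P2 drop T (R beats it: A:10>3 B:3>1 C:10>1)
P1 drop A (C beats it: R:5>0 S:7>6)
P1→{B,C} P2→{R,S}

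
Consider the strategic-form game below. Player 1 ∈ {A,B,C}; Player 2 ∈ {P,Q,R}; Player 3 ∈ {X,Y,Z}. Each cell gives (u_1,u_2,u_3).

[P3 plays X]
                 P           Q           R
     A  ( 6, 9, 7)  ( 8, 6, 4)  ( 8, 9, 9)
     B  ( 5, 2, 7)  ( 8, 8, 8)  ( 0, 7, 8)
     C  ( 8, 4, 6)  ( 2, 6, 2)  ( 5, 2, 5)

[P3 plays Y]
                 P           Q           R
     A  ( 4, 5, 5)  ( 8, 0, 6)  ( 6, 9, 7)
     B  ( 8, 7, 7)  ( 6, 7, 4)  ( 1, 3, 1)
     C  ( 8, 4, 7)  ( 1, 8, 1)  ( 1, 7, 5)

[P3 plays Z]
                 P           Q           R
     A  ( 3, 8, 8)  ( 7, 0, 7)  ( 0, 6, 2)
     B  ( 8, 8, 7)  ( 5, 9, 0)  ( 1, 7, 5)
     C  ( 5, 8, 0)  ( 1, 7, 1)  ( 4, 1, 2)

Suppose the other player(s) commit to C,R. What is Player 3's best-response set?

u_3(X vs C,R) = 5
u_3(Y vs C,R) = 5
u_3(Z vs C,R) = 2
max payoff 5 at {X,Y}

argmax u_3 = {X,Y}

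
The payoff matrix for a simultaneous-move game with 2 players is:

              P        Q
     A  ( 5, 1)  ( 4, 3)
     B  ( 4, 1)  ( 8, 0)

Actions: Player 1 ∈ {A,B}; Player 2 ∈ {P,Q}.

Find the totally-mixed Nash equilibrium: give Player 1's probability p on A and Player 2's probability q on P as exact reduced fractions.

(p,q) = (1/3, 4/5)

P1 indiff ⇒ q·5+(1-q)·4 = q·4+(1-q)·8 ⇒ q(1) = (1-q)(4) ⇒ q = 4/5
P2 indiff ⇒ p·1+(1-p)·1 = p·3+(1-p)·0 ⇒ p(-2) = (1-p)(-1) ⇒ p = 1/3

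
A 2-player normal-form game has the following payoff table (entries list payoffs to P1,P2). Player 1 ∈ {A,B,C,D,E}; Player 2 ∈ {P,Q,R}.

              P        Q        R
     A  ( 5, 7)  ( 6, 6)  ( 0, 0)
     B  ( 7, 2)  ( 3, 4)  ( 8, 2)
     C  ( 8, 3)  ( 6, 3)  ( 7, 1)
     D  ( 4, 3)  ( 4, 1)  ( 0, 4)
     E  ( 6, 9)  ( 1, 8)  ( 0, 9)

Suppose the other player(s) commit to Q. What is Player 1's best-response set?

u_1(A vs Q) = 6
u_1(B vs Q) = 3
u_1(C vs Q) = 6
u_1(D vs Q) = 4
u_1(E vs Q) = 1
max payoff 6 at {A,C}

P1 best: {A,C}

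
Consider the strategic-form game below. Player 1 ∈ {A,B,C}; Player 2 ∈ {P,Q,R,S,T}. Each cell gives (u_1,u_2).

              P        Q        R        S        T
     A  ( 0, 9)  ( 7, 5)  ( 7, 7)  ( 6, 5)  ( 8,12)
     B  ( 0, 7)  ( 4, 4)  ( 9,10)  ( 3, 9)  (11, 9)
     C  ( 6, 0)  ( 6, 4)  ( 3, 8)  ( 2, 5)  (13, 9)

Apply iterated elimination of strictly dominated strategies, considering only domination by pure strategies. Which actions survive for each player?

Remaining: P1:{B,C} P2:{R,T}

P2 drop P (T beats it: A:12>9 B:9>7 C:9>0)
P2 drop Q (R beats it: A:7>5 B:10>4 C:8>4)
P2 drop S (R beats it: A:7>5 B:10>9 C:8>5)
P1 drop A (B beats it: R:9>7 T:11>8)
P1→{B,C} P2→{R,T}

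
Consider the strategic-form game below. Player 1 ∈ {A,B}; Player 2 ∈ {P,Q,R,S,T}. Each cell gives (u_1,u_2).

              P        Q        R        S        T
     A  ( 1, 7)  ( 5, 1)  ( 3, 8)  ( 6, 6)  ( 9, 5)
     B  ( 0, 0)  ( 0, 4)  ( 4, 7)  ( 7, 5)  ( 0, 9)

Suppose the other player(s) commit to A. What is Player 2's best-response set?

u_2(P vs A) = 7
u_2(Q vs A) = 1
u_2(R vs A) = 8
u_2(S vs A) = 6
u_2(T vs A) = 5
max payoff 8 at {R}

BR_2 = {R}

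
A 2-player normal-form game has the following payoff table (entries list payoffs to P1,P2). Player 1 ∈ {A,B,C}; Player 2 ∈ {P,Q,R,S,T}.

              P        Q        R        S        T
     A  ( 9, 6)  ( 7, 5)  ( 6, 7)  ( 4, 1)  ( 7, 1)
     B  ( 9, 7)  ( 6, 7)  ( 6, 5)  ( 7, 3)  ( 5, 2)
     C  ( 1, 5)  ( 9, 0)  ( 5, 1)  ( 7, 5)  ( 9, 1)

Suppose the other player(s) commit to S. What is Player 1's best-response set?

u_1(A vs S) = 4
u_1(B vs S) = 7
u_1(C vs S) = 7
max payoff 7 at {B,C}

argmax u_1 = {B,C}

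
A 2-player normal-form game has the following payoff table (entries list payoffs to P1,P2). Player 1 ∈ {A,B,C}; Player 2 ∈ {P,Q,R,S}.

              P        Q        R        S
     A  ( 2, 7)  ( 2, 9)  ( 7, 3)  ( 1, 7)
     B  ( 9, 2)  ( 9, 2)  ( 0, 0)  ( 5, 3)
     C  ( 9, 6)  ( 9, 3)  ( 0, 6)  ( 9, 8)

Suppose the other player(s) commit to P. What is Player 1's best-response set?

u_1(A vs P) = 2
u_1(B vs P) = 9
u_1(C vs P) = 9
max payoff 9 at {B,C}

BR_1 = {B,C}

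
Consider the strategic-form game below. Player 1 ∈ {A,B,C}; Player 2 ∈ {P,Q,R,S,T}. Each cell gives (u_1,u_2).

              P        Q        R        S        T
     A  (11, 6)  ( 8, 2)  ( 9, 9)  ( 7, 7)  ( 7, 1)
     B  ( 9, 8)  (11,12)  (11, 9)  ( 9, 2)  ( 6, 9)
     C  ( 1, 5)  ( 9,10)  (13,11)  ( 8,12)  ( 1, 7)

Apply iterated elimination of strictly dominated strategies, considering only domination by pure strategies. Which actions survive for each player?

P2 drop P (R beats it: A:9>6 B:9>8 C:11>5)
P2 drop T (Q beats it: A:2>1 B:12>9 C:10>7)
P1 drop A (B beats it: Q:11>8 R:11>9 S:9>7)
P1→{B,C} P2→{Q,R,S}

IESDS → P1:{B,C} P2:{Q,R,S}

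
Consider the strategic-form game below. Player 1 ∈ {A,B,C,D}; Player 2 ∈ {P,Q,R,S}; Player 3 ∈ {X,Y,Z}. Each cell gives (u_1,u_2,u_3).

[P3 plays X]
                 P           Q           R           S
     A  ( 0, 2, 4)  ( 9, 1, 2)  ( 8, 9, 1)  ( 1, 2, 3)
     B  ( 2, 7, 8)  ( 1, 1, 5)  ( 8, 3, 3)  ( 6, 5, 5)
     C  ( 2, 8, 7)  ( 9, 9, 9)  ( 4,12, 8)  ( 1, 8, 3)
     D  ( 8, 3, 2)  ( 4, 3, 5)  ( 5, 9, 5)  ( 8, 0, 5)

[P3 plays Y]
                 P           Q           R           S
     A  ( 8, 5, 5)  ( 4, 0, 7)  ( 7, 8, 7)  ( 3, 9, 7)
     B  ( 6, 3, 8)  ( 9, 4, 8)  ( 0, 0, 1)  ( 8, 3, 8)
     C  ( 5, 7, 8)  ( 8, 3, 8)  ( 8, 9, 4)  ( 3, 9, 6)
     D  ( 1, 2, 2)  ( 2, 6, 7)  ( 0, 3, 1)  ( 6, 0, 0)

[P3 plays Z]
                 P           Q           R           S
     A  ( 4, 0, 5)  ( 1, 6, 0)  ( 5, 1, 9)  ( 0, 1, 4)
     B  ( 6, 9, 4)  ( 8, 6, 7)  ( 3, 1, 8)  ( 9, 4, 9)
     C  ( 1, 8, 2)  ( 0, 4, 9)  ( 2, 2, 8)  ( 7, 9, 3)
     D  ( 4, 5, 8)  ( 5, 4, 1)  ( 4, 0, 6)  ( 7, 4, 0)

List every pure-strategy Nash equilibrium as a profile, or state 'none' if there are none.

Nash profiles: (B,Q,Y)

(A,P,X): not NE [P1→D gives 8>0; P2→R gives 9>2; P3→Z gives 5>4]
(A,P,Y): not NE [P2→S gives 9>5]
(A,P,Z): not NE [P1→B gives 6>4; P2→Q gives 6>0]
(A,Q,X): not NE [P2→R gives 9>1; P3→Y gives 7>2]
(A,Q,Y): not NE [P1→B gives 9>4; P2→S gives 9>0]
(A,Q,Z): not NE [P1→B gives 8>1; P3→Y gives 7>0]
(A,R,X): not NE [P3→Z gives 9>1]
(A,R,Y): not NE [P1→C gives 8>7; P2→S gives 9>8; P3→Z gives 9>7]
(A,R,Z): not NE [P2→Q gives 6>1]
(A,S,X): not NE [P1→D gives 8>1; P2→R gives 9>2; P3→Y gives 7>3]
(A,S,Y): not NE [P1→B gives 8>3]
(A,S,Z): not NE [P1→B gives 9>0; P2→Q gives 6>1; P3→Y gives 7>4]
(B,P,X): not NE [P1→D gives 8>2]
(B,P,Y): not NE [P1→A gives 8>6; P2→Q gives 4>3]
(B,P,Z): not NE [P3→Y gives 8>4]
(B,Q,X): not NE [P1→C gives 9>1; P2→P gives 7>1; P3→Y gives 8>5]
(B,Q,Y): NE
(B,Q,Z): not NE [P2→P gives 9>6; P3→Y gives 8>7]
(B,R,X): not NE [P2→P gives 7>3; P3→Z gives 8>3]
(B,R,Y): not NE [P1→C gives 8>0; P2→Q gives 4>0; P3→Z gives 8>1]
(B,R,Z): not NE [P1→A gives 5>3; P2→P gives 9>1]
(B,S,X): not NE [P1→D gives 8>6; P2→P gives 7>5; P3→Z gives 9>5]
(B,S,Y): not NE [P2→Q gives 4>3; P3→Z gives 9>8]
(B,S,Z): not NE [P2→P gives 9>4]
(C,P,X): not NE [P1→D gives 8>2; P2→R gives 12>8; P3→Y gives 8>7]
(C,P,Y): not NE [P1→A gives 8>5; P2→S gives 9>7]
(C,P,Z): not NE [P1→B gives 6>1; P2→S gives 9>8; P3→Y gives 8>2]
(C,Q,X): not NE [P2→R gives 12>9]
(C,Q,Y): not NE [P1→B gives 9>8; P2→S gives 9>3; P3→Z gives 9>8]
(C,Q,Z): not NE [P1→B gives 8>0; P2→S gives 9>4]
(C,R,X): not NE [P1→B gives 8>4]
(C,R,Y): not NE [P3→Z gives 8>4]
(C,R,Z): not NE [P1→A gives 5>2; P2→S gives 9>2]
(C,S,X): not NE [P1→D gives 8>1; P2→R gives 12>8; P3→Y gives 6>3]
(C,S,Y): not NE [P1→B gives 8>3]
(C,S,Z): not NE [P1→B gives 9>7; P3→Y gives 6>3]
(D,P,X): not NE [P2→R gives 9>3; P3→Z gives 8>2]
(D,P,Y): not NE [P1→A gives 8>1; P2→Q gives 6>2; P3→Z gives 8>2]
(D,P,Z): not NE [P1→B gives 6>4]
(D,Q,X): not NE [P1→C gives 9>4; P2→R gives 9>3; P3→Y gives 7>5]
(D,Q,Y): not NE [P1→B gives 9>2]
(D,Q,Z): not NE [P1→B gives 8>5; P2→P gives 5>4; P3→Y gives 7>1]
(D,R,X): not NE [P1→B gives 8>5; P3→Z gives 6>5]
(D,R,Y): not NE [P1→C gives 8>0; P2→Q gives 6>3; P3→Z gives 6>1]
(D,R,Z): not NE [P1→A gives 5>4; P2→P gives 5>0]
(D,S,X): not NE [P2→R gives 9>0]
(D,S,Y): not NE [P1→B gives 8>6; P2→Q gives 6>0; P3→X gives 5>0]
(D,S,Z): not NE [P1→B gives 9>7; P2→P gives 5>4; P3→X gives 5>0]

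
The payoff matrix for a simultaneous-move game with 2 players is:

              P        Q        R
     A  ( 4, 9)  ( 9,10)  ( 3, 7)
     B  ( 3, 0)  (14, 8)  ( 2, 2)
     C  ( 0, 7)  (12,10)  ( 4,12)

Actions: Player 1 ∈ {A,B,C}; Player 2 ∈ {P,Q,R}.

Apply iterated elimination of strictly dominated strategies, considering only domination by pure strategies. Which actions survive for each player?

P2 drop P (Q beats it: A:10>9 B:8>0 C:10>7)
P1 drop A (C beats it: Q:12>9 R:4>3)
P1→{B,C} P2→{Q,R}

Remaining: P1:{B,C} P2:{Q,R}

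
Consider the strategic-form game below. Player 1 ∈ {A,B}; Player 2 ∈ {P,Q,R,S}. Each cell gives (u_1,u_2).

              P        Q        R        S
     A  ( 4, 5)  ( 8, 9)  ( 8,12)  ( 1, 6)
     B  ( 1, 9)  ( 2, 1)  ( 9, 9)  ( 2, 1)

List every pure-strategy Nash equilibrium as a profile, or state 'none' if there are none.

(A,P): not NE [P2→R gives 12>5]
(A,Q): not NE [P2→R gives 12>9]
(A,R): not NE [P1→B gives 9>8]
(A,S): not NE [P1→B gives 2>1; P2→R gives 12>6]
(B,P): not NE [P1→A gives 4>1]
(B,Q): not NE [P1→A gives 8>2; P2→R gives 9>1]
(B,R): NE
(B,S): not NE [P2→R gives 9>1]

NE set: (B,R)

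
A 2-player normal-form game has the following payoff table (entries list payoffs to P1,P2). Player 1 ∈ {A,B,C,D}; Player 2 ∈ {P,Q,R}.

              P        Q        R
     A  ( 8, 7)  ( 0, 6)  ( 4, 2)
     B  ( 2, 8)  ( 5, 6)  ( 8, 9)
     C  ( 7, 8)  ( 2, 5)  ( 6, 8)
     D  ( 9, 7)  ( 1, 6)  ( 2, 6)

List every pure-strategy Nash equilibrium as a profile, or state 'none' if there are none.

(A,P): not NE [P1→D gives 9>8]
(A,Q): not NE [P1→B gives 5>0; P2→P gives 7>6]
(A,R): not NE [P1→B gives 8>4; P2→P gives 7>2]
(B,P): not NE [P1→D gives 9>2; P2→R gives 9>8]
(B,Q): not NE [P2→R gives 9>6]
(B,R): NE
(C,P): not NE [P1→D gives 9>7]
(C,Q): not NE [P1→B gives 5>2; P2→R gives 8>5]
(C,R): not NE [P1→B gives 8>6]
(D,P): NE
(D,Q): not NE [P1→B gives 5>1; P2→P gives 7>6]
(D,R): not NE [P1→B gives 8>2; P2→P gives 7>6]

Nash profiles: (B,R), (D,P)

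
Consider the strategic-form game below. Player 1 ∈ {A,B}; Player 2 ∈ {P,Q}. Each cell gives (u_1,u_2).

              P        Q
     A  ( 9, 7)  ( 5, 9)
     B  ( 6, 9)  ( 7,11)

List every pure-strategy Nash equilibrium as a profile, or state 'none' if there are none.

(A,P): not NE [P2→Q gives 9>7]
(A,Q): not NE [P1→B gives 7>5]
(B,P): not NE [P1→A gives 9>6; P2→Q gives 11>9]
(B,Q): NE

Nash profiles: (B,Q)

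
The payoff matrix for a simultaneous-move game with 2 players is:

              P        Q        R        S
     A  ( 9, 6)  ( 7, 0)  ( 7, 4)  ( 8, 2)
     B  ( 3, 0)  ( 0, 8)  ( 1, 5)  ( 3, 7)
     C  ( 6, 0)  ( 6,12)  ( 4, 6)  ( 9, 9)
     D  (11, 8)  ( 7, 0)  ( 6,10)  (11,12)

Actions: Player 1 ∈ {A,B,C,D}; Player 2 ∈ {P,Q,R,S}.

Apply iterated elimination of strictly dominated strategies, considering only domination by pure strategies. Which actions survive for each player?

P1 drop B (A beats it: P:9>3 Q:7>0 R:7>1 S:8>3)
P1 drop C (D beats it: P:11>6 Q:7>6 R:6>4 S:11>9)
P2 drop Q (P beats it: A:6>0 D:8>0)
P1→{A,D} P2→{P,R,S}

Remaining: P1:{A,D} P2:{P,R,S}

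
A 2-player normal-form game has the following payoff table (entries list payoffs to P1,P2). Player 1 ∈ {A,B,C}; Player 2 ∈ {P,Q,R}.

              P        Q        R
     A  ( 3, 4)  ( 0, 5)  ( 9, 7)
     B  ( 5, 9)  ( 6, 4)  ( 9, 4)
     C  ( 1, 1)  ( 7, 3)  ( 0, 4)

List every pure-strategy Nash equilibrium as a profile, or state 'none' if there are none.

(A,P): not NE [P1→B gives 5>3; P2→R gives 7>4]
(A,Q): not NE [P1→C gives 7>0; P2→R gives 7>5]
(A,R): NE
(B,P): NE
(B,Q): not NE [P1→C gives 7>6; P2→P gives 9>4]
(B,R): not NE [P2→P gives 9>4]
(C,P): not NE [P1→B gives 5>1; P2→R gives 4>1]
(C,Q): not NE [P2→R gives 4>3]
(C,R): not NE [P1→B gives 9>0]

Nash profiles: (A,R), (B,P)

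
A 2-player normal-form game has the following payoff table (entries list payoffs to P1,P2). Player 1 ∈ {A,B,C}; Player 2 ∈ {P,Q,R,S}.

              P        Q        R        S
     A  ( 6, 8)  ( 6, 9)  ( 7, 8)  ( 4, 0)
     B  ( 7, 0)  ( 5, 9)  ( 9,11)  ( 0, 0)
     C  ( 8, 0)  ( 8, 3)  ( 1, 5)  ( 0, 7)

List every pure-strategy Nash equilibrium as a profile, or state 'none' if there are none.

NE set: (B,R)

(A,P): not NE [P1→C gives 8>6; P2→Q gives 9>8]
(A,Q): not NE [P1→C gives 8>6]
(A,R): not NE [P1→B gives 9>7; P2→Q gives 9>8]
(A,S): not NE [P2→Q gives 9>0]
(B,P): not NE [P1→C gives 8>7; P2→R gives 11>0]
(B,Q): not NE [P1→C gives 8>5; P2→R gives 11>9]
(B,R): NE
(B,S): not NE [P1→A gives 4>0; P2→R gives 11>0]
(C,P): not NE [P2→S gives 7>0]
(C,Q): not NE [P2→S gives 7>3]
(C,R): not NE [P1→B gives 9>1; P2→S gives 7>5]
(C,S): not NE [P1→A gives 4>0]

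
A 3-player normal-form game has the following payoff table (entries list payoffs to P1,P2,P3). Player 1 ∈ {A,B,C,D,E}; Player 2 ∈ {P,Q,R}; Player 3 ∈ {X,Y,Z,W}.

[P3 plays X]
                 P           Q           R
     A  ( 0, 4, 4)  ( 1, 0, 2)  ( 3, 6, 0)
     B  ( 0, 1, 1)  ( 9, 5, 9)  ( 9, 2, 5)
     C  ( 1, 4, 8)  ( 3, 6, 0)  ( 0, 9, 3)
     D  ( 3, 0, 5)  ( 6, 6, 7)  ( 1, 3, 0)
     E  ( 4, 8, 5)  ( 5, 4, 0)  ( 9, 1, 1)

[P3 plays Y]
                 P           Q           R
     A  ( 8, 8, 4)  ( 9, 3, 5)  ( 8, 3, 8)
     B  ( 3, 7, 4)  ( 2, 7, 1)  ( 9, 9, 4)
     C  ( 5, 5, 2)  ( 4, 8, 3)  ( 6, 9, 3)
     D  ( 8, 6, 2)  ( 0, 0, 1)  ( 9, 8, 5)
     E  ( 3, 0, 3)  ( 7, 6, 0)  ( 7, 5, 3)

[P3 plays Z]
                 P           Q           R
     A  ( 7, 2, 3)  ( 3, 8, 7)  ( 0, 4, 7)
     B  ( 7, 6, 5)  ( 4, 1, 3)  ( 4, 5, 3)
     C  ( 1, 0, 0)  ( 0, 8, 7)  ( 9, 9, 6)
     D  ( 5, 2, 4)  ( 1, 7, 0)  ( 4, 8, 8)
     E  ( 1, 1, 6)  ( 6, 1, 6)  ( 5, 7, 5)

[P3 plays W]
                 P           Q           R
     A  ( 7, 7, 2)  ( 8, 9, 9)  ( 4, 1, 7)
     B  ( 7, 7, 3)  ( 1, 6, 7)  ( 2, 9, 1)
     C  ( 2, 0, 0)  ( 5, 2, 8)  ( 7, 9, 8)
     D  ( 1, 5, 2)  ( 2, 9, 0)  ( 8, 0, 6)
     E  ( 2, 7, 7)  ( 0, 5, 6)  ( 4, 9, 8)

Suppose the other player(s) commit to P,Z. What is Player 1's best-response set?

u_1(A vs P,Z) = 7
u_1(B vs P,Z) = 7
u_1(C vs P,Z) = 1
u_1(D vs P,Z) = 5
u_1(E vs P,Z) = 1
max payoff 7 at {A,B}

argmax u_1 = {A,B}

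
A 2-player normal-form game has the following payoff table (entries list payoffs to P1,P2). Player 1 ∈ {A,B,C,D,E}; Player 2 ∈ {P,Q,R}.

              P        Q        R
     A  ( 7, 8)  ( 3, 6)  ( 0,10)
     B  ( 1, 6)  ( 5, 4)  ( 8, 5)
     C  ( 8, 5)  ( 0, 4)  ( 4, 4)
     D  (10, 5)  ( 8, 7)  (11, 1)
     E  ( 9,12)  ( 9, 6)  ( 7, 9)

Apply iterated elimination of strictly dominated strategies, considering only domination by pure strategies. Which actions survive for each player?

Survivors P1:{D,E} P2:{P,Q}

P1 drop A (D beats it: P:10>7 Q:8>3 R:11>0)
P1 drop B (D beats it: P:10>1 Q:8>5 R:11>8)
P1 drop C (D beats it: P:10>8 Q:8>0 R:11>4)
P2 drop R (P beats it: D:5>1 E:12>9)
P1→{D,E} P2→{P,Q}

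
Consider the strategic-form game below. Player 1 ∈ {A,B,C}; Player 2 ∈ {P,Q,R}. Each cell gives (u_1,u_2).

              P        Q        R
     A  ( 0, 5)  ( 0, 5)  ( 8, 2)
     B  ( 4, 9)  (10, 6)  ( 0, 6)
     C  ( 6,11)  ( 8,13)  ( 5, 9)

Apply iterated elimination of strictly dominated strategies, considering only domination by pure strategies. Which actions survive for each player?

P2 drop R (P beats it: A:5>2 B:9>6 C:11>9)
P1 drop A (B beats it: P:4>0 Q:10>0)
P1→{B,C} P2→{P,Q}

Remaining: P1:{B,C} P2:{P,Q}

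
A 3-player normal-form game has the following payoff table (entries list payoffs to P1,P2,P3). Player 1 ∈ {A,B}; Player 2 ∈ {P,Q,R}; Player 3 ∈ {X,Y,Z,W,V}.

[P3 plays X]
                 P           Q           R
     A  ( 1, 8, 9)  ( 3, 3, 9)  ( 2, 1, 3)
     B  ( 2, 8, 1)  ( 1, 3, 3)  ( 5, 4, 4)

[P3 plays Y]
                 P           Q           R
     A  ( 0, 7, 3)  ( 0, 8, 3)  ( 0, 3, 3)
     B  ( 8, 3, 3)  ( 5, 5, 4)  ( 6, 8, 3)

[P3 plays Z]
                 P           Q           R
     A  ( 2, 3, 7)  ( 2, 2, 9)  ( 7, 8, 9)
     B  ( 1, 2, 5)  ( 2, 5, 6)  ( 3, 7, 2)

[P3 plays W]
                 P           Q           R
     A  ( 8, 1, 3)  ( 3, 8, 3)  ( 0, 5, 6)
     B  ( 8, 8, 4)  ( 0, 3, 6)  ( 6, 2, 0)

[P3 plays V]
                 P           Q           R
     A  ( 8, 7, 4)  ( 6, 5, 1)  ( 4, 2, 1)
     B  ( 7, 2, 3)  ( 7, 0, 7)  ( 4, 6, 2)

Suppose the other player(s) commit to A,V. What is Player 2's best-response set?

u_2(P vs A,V) = 7
u_2(Q vs A,V) = 5
u_2(R vs A,V) = 2
max payoff 7 at {P}

argmax u_2 = {P}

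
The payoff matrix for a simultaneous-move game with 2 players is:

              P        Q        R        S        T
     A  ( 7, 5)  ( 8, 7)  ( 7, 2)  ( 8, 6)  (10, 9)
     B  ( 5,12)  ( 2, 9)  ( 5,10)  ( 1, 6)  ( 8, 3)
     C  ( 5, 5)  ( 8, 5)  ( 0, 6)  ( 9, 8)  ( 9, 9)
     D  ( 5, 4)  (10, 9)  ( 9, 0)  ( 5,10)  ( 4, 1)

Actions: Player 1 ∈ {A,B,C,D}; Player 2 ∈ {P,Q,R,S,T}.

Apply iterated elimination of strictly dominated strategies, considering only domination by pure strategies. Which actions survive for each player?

Remaining: P1:{A,C,D} P2:{Q,S,T}

P1 drop B (A beats it: P:7>5 Q:8>2 R:7>5 S:8>1 T:10>8)
P2 drop P (S beats it: A:6>5 C:8>5 D:10>4)
P2 drop R (S beats it: A:6>2 C:8>6 D:10>0)
P1→{A,C,D} P2→{Q,S,T}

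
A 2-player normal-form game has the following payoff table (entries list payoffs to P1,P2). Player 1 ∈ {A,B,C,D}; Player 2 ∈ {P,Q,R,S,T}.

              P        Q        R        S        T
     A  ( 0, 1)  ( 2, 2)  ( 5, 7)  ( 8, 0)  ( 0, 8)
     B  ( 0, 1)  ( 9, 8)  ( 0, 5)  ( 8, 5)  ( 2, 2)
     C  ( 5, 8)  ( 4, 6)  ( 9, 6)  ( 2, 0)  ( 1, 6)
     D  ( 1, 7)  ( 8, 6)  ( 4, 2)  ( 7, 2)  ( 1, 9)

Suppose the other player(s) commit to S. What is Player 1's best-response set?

u_1(A vs S) = 8
u_1(B vs S) = 8
u_1(C vs S) = 2
u_1(D vs S) = 7
max payoff 8 at {A,B}

BR_1 = {A,B}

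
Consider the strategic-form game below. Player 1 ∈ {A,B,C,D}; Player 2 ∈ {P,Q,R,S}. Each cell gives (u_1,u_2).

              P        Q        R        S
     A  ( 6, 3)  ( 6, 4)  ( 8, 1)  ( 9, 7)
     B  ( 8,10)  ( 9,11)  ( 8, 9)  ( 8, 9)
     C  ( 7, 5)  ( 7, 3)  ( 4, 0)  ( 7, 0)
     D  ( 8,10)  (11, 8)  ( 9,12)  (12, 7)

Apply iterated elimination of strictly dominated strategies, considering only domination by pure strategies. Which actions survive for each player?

P1 drop A (D beats it: P:8>6 Q:11>6 R:9>8 S:12>9)
P1 drop C (B beats it: P:8>7 Q:9>7 R:8>4 S:8>7)
P2 drop S (P beats it: B:10>9 D:10>7)
P1→{B,D} P2→{P,Q,R}

Survivors P1:{B,D} P2:{P,Q,R}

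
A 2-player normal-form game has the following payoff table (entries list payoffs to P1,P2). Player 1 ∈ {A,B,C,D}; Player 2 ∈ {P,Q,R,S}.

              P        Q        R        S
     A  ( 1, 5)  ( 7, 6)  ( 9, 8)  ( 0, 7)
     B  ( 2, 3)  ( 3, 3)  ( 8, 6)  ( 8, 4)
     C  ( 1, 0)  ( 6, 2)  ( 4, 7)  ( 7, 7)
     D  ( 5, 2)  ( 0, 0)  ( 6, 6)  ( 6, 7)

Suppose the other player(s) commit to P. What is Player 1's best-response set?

argmax u_1 = {D}

u_1(A vs P) = 1
u_1(B vs P) = 2
u_1(C vs P) = 1
u_1(D vs P) = 5
max payoff 5 at {D}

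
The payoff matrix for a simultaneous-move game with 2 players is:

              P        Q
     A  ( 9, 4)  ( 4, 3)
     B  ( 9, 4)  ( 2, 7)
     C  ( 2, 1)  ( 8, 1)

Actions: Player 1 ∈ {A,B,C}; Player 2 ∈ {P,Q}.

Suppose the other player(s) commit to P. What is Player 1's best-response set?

u_1(A vs P) = 9
u_1(B vs P) = 9
u_1(C vs P) = 2
max payoff 9 at {A,B}

argmax u_1 = {A,B}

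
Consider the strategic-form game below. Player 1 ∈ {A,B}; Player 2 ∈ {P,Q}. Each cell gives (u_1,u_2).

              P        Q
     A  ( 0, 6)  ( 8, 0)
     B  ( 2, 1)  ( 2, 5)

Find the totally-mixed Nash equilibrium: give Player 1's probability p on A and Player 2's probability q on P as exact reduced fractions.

P1 indiff ⇒ q·0+(1-q)·8 = q·2+(1-q)·2 ⇒ q(-2) = (1-q)(-6) ⇒ q = 3/4
P2 indiff ⇒ p·6+(1-p)·1 = p·0+(1-p)·5 ⇒ p(6) = (1-p)(4) ⇒ p = 2/5

P1 mixes 2/5 on A; P2 mixes 3/4 on P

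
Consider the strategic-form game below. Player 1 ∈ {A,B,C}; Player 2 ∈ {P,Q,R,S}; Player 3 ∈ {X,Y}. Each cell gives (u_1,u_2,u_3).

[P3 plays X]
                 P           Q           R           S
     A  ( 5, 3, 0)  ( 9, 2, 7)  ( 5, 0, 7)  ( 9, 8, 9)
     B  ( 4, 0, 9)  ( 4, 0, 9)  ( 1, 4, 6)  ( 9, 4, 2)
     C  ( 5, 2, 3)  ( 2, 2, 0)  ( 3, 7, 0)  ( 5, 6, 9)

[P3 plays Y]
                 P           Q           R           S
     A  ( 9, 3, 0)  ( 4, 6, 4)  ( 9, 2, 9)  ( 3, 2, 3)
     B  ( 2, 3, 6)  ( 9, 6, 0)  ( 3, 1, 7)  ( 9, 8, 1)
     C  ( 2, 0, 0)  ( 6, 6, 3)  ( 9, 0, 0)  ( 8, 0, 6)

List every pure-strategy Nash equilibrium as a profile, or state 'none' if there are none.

Nash profiles: (A,S,X), (B,S,X)

(A,P,X): not NE [P2→S gives 8>3]
(A,P,Y): not NE [P2→Q gives 6>3]
(A,Q,X): not NE [P2→S gives 8>2]
(A,Q,Y): not NE [P1→B gives 9>4; P3→X gives 7>4]
(A,R,X): not NE [P2→S gives 8>0; P3→Y gives 9>7]
(A,R,Y): not NE [P2→Q gives 6>2]
(A,S,X): NE
(A,S,Y): not NE [P1→B gives 9>3; P2→Q gives 6>2; P3→X gives 9>3]
(B,P,X): not NE [P1→C gives 5>4; P2→S gives 4>0]
(B,P,Y): not NE [P1→A gives 9>2; P2→S gives 8>3; P3→X gives 9>6]
(B,Q,X): not NE [P1→A gives 9>4; P2→S gives 4>0]
(B,Q,Y): not NE [P2→S gives 8>6; P3→X gives 9>0]
(B,R,X): not NE [P1→A gives 5>1; P3→Y gives 7>6]
(B,R,Y): not NE [P1→C gives 9>3; P2→S gives 8>1]
(B,S,X): NE
(B,S,Y): not NE [P3→X gives 2>1]
(C,P,X): not NE [P2→R gives 7>2]
(C,P,Y): not NE [P1→A gives 9>2; P2→Q gives 6>0; P3→X gives 3>0]
(C,Q,X): not NE [P1→A gives 9>2; P2→R gives 7>2; P3→Y gives 3>0]
(C,Q,Y): not NE [P1→B gives 9>6]
(C,R,X): not NE [P1→A gives 5>3]
(C,R,Y): not NE [P2→Q gives 6>0]
(C,S,X): not NE [P1→B gives 9>5; P2→R gives 7>6]
(C,S,Y): not NE [P1→B gives 9>8; P2→Q gives 6>0; P3→X gives 9>6]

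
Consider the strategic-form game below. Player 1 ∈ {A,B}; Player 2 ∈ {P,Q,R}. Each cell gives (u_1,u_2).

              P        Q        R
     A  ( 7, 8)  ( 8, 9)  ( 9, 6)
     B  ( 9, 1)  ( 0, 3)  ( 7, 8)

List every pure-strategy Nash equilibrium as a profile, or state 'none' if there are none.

(A,P): not NE [P1→B gives 9>7; P2→Q gives 9>8]
(A,Q): NE
(A,R): not NE [P2→Q gives 9>6]
(B,P): not NE [P2→R gives 8>1]
(B,Q): not NE [P1→A gives 8>0; P2→R gives 8>3]
(B,R): not NE [P1→A gives 9>7]

PSNE = {(A,Q)}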